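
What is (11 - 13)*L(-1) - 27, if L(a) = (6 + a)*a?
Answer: -17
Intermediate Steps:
L(a) = a*(6 + a)
(11 - 13)*L(-1) - 27 = (11 - 13)*(-(6 - 1)) - 27 = -(-2)*5 - 27 = -2*(-5) - 27 = 10 - 27 = -17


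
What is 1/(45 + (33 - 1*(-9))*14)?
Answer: 1/633 ≈ 0.0015798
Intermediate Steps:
1/(45 + (33 - 1*(-9))*14) = 1/(45 + (33 + 9)*14) = 1/(45 + 42*14) = 1/(45 + 588) = 1/633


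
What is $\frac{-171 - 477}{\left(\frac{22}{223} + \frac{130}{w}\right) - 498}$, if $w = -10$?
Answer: $\frac{16056}{12659} \approx 1.2683$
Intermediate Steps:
$\frac{-171 - 477}{\left(\frac{22}{223} + \frac{130}{w}\right) - 498} = \frac{-171 - 477}{\left(\frac{22}{223} + \frac{130}{-10}\right) - 498} = - \frac{648}{\left(22 \cdot \frac{1}{223} + 130 \left(- \frac{1}{10}\right)\right) - 498} = - \frac{648}{\left(\frac{22}{223} - 13\right) - 498} = - \frac{648}{- \frac{2877}{223} - 498} = - \frac{648}{- \frac{113931}{223}} = \left(-648\right) \left(- \frac{223}{113931}\right) = \frac{16056}{12659}$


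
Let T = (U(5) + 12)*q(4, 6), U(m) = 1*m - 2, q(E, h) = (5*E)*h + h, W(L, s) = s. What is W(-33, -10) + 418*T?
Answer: 790010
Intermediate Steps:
q(E, h) = h + 5*E*h (q(E, h) = 5*E*h + h = h + 5*E*h)
U(m) = -2 + m (U(m) = m - 2 = -2 + m)
T = 1890 (T = ((-2 + 5) + 12)*(6*(1 + 5*4)) = (3 + 12)*(6*(1 + 20)) = 15*(6*21) = 15*126 = 1890)
W(-33, -10) + 418*T = -10 + 418*1890 = -10 + 790020 = 790010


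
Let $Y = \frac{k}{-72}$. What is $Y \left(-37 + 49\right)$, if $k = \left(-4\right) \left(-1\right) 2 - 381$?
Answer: $\frac{373}{6} \approx 62.167$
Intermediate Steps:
$k = -373$ ($k = 4 \cdot 2 - 381 = 8 - 381 = -373$)
$Y = \frac{373}{72}$ ($Y = - \frac{373}{-72} = \left(-373\right) \left(- \frac{1}{72}\right) = \frac{373}{72} \approx 5.1806$)
$Y \left(-37 + 49\right) = \frac{373 \left(-37 + 49\right)}{72} = \frac{373}{72} \cdot 12 = \frac{373}{6}$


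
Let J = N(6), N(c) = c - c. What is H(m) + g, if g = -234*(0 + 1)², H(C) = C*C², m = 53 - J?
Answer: 148643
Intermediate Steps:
N(c) = 0
J = 0
m = 53 (m = 53 - 1*0 = 53 + 0 = 53)
H(C) = C³
g = -234 (g = -234*1² = -234*1 = -234)
H(m) + g = 53³ - 234 = 148877 - 234 = 148643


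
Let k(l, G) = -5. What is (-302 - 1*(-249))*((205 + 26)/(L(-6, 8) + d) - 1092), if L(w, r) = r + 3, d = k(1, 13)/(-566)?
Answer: 117898606/2077 ≈ 56764.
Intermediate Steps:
d = 5/566 (d = -5/(-566) = -5*(-1/566) = 5/566 ≈ 0.0088339)
L(w, r) = 3 + r
(-302 - 1*(-249))*((205 + 26)/(L(-6, 8) + d) - 1092) = (-302 - 1*(-249))*((205 + 26)/((3 + 8) + 5/566) - 1092) = (-302 + 249)*(231/(11 + 5/566) - 1092) = -53*(231/(6231/566) - 1092) = -53*(231*(566/6231) - 1092) = -53*(43582/2077 - 1092) = -53*(-2224502/2077) = 117898606/2077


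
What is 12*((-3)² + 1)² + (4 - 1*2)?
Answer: 1202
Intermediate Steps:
12*((-3)² + 1)² + (4 - 1*2) = 12*(9 + 1)² + (4 - 2) = 12*10² + 2 = 12*100 + 2 = 1200 + 2 = 1202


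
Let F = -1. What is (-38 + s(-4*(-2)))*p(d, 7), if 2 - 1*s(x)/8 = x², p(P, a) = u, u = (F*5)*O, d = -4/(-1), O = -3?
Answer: -8010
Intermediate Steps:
d = 4 (d = -4*(-1) = 4)
u = 15 (u = -1*5*(-3) = -5*(-3) = 15)
p(P, a) = 15
s(x) = 16 - 8*x²
(-38 + s(-4*(-2)))*p(d, 7) = (-38 + (16 - 8*(-4*(-2))²))*15 = (-38 + (16 - 8*8²))*15 = (-38 + (16 - 8*64))*15 = (-38 + (16 - 512))*15 = (-38 - 496)*15 = -534*15 = -8010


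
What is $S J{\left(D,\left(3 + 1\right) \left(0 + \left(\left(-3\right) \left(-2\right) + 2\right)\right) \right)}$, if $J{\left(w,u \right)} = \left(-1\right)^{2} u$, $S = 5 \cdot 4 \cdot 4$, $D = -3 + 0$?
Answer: $2560$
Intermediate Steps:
$D = -3$
$S = 80$ ($S = 20 \cdot 4 = 80$)
$J{\left(w,u \right)} = u$ ($J{\left(w,u \right)} = 1 u = u$)
$S J{\left(D,\left(3 + 1\right) \left(0 + \left(\left(-3\right) \left(-2\right) + 2\right)\right) \right)} = 80 \left(3 + 1\right) \left(0 + \left(\left(-3\right) \left(-2\right) + 2\right)\right) = 80 \cdot 4 \left(0 + \left(6 + 2\right)\right) = 80 \cdot 4 \left(0 + 8\right) = 80 \cdot 4 \cdot 8 = 80 \cdot 32 = 2560$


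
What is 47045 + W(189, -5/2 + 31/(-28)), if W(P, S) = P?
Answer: 47234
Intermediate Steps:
47045 + W(189, -5/2 + 31/(-28)) = 47045 + 189 = 47234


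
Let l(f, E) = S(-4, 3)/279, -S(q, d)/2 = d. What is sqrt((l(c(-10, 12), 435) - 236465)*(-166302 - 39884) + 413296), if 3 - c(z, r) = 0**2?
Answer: sqrt(421692289213710)/93 ≈ 2.2081e+5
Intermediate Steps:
S(q, d) = -2*d
c(z, r) = 3 (c(z, r) = 3 - 1*0**2 = 3 - 1*0 = 3 + 0 = 3)
l(f, E) = -2/93 (l(f, E) = -2*3/279 = -6*1/279 = -2/93)
sqrt((l(c(-10, 12), 435) - 236465)*(-166302 - 39884) + 413296) = sqrt((-2/93 - 236465)*(-166302 - 39884) + 413296) = sqrt(-21991247/93*(-206186) + 413296) = sqrt(4534287253942/93 + 413296) = sqrt(4534325690470/93) = sqrt(421692289213710)/93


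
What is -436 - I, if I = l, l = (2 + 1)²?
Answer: -445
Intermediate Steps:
l = 9 (l = 3² = 9)
I = 9
-436 - I = -436 - 1*9 = -436 - 9 = -445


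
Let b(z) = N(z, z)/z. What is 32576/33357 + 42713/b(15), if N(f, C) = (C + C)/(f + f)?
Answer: 21371695691/33357 ≈ 6.4070e+5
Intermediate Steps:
N(f, C) = C/f (N(f, C) = (2*C)/((2*f)) = (2*C)*(1/(2*f)) = C/f)
b(z) = 1/z (b(z) = (z/z)/z = 1/z)
32576/33357 + 42713/b(15) = 32576/33357 + 42713/(1/15) = 32576*(1/33357) + 42713/(1/15) = 32576/33357 + 42713*15 = 32576/33357 + 640695 = 21371695691/33357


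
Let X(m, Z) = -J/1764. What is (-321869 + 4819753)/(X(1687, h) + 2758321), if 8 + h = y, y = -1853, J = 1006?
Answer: 3967133688/2432838619 ≈ 1.6307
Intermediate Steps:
h = -1861 (h = -8 - 1853 = -1861)
X(m, Z) = -503/882 (X(m, Z) = -1006/1764 = -1*503/882 = -503/882)
(-321869 + 4819753)/(X(1687, h) + 2758321) = (-321869 + 4819753)/(-503/882 + 2758321) = 4497884/(2432838619/882) = 4497884*(882/2432838619) = 3967133688/2432838619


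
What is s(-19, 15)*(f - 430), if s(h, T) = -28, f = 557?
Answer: -3556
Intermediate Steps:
s(-19, 15)*(f - 430) = -28*(557 - 430) = -28*127 = -3556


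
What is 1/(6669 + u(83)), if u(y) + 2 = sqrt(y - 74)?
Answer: 1/6670 ≈ 0.00014993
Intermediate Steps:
u(y) = -2 + sqrt(-74 + y) (u(y) = -2 + sqrt(y - 74) = -2 + sqrt(-74 + y))
1/(6669 + u(83)) = 1/(6669 + (-2 + sqrt(-74 + 83))) = 1/(6669 + (-2 + sqrt(9))) = 1/(6669 + (-2 + 3)) = 1/(6669 + 1) = 1/6670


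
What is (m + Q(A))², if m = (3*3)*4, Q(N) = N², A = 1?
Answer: 1369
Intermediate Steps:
m = 36 (m = 9*4 = 36)
(m + Q(A))² = (36 + 1²)² = (36 + 1)² = 37² = 1369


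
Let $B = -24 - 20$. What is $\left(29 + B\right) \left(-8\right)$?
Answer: $120$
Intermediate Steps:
$B = -44$
$\left(29 + B\right) \left(-8\right) = \left(29 - 44\right) \left(-8\right) = \left(-15\right) \left(-8\right) = 120$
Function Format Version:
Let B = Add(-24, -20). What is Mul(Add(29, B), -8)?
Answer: 120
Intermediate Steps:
B = -44
Mul(Add(29, B), -8) = Mul(Add(29, -44), -8) = Mul(-15, -8) = 120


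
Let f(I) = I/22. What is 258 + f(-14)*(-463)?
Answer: 6079/11 ≈ 552.64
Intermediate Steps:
f(I) = I/22 (f(I) = I*(1/22) = I/22)
258 + f(-14)*(-463) = 258 + ((1/22)*(-14))*(-463) = 258 - 7/11*(-463) = 258 + 3241/11 = 6079/11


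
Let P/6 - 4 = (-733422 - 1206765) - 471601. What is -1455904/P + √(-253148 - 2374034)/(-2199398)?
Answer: 90994/904419 - I*√2627182/2199398 ≈ 0.10061 - 0.00073696*I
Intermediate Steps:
P = -14470704 (P = 24 + 6*((-733422 - 1206765) - 471601) = 24 + 6*(-1940187 - 471601) = 24 + 6*(-2411788) = 24 - 14470728 = -14470704)
-1455904/P + √(-253148 - 2374034)/(-2199398) = -1455904/(-14470704) + √(-253148 - 2374034)/(-2199398) = -1455904*(-1/14470704) + √(-2627182)*(-1/2199398) = 90994/904419 + (I*√2627182)*(-1/2199398) = 90994/904419 - I*√2627182/2199398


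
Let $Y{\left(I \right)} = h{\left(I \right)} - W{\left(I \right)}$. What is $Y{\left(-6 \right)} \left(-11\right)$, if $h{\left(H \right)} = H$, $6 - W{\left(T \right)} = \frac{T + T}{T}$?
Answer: $110$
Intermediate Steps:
$W{\left(T \right)} = 4$ ($W{\left(T \right)} = 6 - \frac{T + T}{T} = 6 - \frac{2 T}{T} = 6 - 2 = 4$)
$Y{\left(I \right)} = -4 + I$ ($Y{\left(I \right)} = I - 4 = -4 + I$)
$Y{\left(-6 \right)} \left(-11\right) = \left(-4 - 6\right) \left(-11\right) = \left(-10\right) \left(-11\right) = 110$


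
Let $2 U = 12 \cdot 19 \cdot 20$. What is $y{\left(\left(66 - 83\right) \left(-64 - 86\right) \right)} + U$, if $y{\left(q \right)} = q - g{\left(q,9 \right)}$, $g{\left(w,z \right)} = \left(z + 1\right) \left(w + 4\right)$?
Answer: $-20710$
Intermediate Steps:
$U = 2280$ ($U = \frac{12 \cdot 19 \cdot 20}{2} = \frac{228 \cdot 20}{2} = \frac{1}{2} \cdot 4560 = 2280$)
$g{\left(w,z \right)} = \left(1 + z\right) \left(4 + w\right)$
$y{\left(q \right)} = -40 - 9 q$ ($y{\left(q \right)} = q - \left(4 + q + 4 \cdot 9 + q 9\right) = q - \left(4 + q + 36 + 9 q\right) = q - \left(40 + 10 q\right) = -40 - 9 q$)
$y{\left(\left(66 - 83\right) \left(-64 - 86\right) \right)} + U = \left(-40 - 9 \left(66 - 83\right) \left(-64 - 86\right)\right) + 2280 = \left(-40 - 9 \left(\left(-17\right) \left(-150\right)\right)\right) + 2280 = \left(-40 - 22950\right) + 2280 = -22990 + 2280 = -20710$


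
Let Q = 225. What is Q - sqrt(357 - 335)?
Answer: 225 - sqrt(22) ≈ 220.31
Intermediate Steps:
Q - sqrt(357 - 335) = 225 - sqrt(357 - 335) = 225 - sqrt(22)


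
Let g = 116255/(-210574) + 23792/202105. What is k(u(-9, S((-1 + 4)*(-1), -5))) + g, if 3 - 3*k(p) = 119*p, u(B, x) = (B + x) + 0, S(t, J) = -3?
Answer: 20281708054623/42558058270 ≈ 476.57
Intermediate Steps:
u(B, x) = B + x
k(p) = 1 - 119*p/3
g = -18485740167/42558058270 (g = 116255*(-1/210574) + 23792*(1/202105) = -116255/210574 + 23792/202105 = -18485740167/42558058270 ≈ -0.43437)
k(u(-9, S((-1 + 4)*(-1), -5))) + g = (1 - 119*(-9 - 3)/3) - 18485740167/42558058270 = (1 - 119/3*(-12)) - 18485740167/42558058270 = (1 + 476) - 18485740167/42558058270 = 477 - 18485740167/42558058270 = 20281708054623/42558058270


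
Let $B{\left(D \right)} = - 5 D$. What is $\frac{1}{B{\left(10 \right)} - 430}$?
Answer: $- \frac{1}{480} \approx -0.0020833$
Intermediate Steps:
$\frac{1}{B{\left(10 \right)} - 430} = \frac{1}{\left(-5\right) 10 - 430} = \frac{1}{-50 - 430} = \frac{1}{-480} = - \frac{1}{480}$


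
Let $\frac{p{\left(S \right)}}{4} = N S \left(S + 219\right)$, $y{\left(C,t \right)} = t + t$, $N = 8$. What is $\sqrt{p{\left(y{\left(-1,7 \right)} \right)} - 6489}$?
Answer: $\sqrt{97895} \approx 312.88$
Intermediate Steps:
$y{\left(C,t \right)} = 2 t$
$p{\left(S \right)} = 32 S \left(219 + S\right)$ ($p{\left(S \right)} = 4 \cdot 8 S \left(S + 219\right) = 4 \cdot 8 S \left(219 + S\right) = 32 S \left(219 + S\right)$)
$\sqrt{p{\left(y{\left(-1,7 \right)} \right)} - 6489} = \sqrt{32 \cdot 2 \cdot 7 \left(219 + 2 \cdot 7\right) - 6489} = \sqrt{32 \cdot 14 \left(219 + 14\right) - 6489} = \sqrt{32 \cdot 14 \cdot 233 - 6489} = \sqrt{104384 - 6489} = \sqrt{97895}$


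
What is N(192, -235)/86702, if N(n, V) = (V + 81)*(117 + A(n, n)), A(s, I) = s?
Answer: -309/563 ≈ -0.54885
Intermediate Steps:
N(n, V) = (81 + V)*(117 + n) (N(n, V) = (V + 81)*(117 + n) = (81 + V)*(117 + n))
N(192, -235)/86702 = (9477 + 81*192 + 117*(-235) - 235*192)/86702 = (9477 + 15552 - 27495 - 45120)*(1/86702) = -47586*1/86702 = -309/563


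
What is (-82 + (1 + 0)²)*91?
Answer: -7371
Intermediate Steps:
(-82 + (1 + 0)²)*91 = (-82 + 1²)*91 = (-82 + 1)*91 = -81*91 = -7371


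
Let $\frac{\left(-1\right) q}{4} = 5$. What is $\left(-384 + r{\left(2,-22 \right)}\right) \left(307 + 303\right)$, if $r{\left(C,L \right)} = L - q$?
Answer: $-235460$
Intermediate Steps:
$q = -20$ ($q = \left(-4\right) 5 = -20$)
$r{\left(C,L \right)} = 20 + L$ ($r{\left(C,L \right)} = L - -20 = L + 20 = 20 + L$)
$\left(-384 + r{\left(2,-22 \right)}\right) \left(307 + 303\right) = \left(-384 + \left(20 - 22\right)\right) \left(307 + 303\right) = \left(-384 - 2\right) 610 = \left(-386\right) 610 = -235460$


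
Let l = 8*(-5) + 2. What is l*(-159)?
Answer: 6042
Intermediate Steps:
l = -38 (l = -40 + 2 = -38)
l*(-159) = -38*(-159) = 6042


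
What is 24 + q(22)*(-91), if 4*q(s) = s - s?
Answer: 24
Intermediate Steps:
q(s) = 0 (q(s) = (s - s)/4 = (¼)*0 = 0)
24 + q(22)*(-91) = 24 + 0*(-91) = 24 + 0 = 24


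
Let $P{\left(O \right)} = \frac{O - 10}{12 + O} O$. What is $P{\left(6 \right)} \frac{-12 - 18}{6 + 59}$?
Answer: $\frac{8}{13} \approx 0.61539$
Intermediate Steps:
$P{\left(O \right)} = \frac{O \left(-10 + O\right)}{12 + O}$ ($P{\left(O \right)} = \frac{-10 + O}{12 + O} O = \frac{O \left(-10 + O\right)}{12 + O}$)
$P{\left(6 \right)} \frac{-12 - 18}{6 + 59} = \frac{6 \left(-10 + 6\right)}{12 + 6} \frac{-12 - 18}{6 + 59} = 6 \cdot \frac{1}{18} \left(-4\right) \frac{-12 - 18}{65} = 6 \cdot \frac{1}{18} \left(-4\right) \left(-12 - 18\right) \frac{1}{65} = - \frac{4 \left(\left(-30\right) \frac{1}{65}\right)}{3} = \left(- \frac{4}{3}\right) \left(- \frac{6}{13}\right) = \frac{8}{13}$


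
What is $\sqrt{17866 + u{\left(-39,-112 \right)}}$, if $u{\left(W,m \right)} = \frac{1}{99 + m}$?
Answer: $\frac{\sqrt{3019341}}{13} \approx 133.66$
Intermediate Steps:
$\sqrt{17866 + u{\left(-39,-112 \right)}} = \sqrt{17866 + \frac{1}{99 - 112}} = \sqrt{17866 + \frac{1}{-13}} = \sqrt{17866 - \frac{1}{13}} = \sqrt{\frac{232257}{13}} = \frac{\sqrt{3019341}}{13}$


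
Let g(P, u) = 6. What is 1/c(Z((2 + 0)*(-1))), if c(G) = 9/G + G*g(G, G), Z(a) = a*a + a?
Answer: 2/33 ≈ 0.060606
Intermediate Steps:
Z(a) = a + a² (Z(a) = a² + a = a + a²)
c(G) = 6*G + 9/G (c(G) = 9/G + G*6 = 9/G + 6*G = 6*G + 9/G)
1/c(Z((2 + 0)*(-1))) = 1/(6*(((2 + 0)*(-1))*(1 + (2 + 0)*(-1))) + 9/((((2 + 0)*(-1))*(1 + (2 + 0)*(-1))))) = 1/(6*((2*(-1))*(1 + 2*(-1))) + 9/(((2*(-1))*(1 + 2*(-1))))) = 1/(6*(-2*(1 - 2)) + 9/((-2*(1 - 2)))) = 1/(6*(-2*(-1)) + 9/((-2*(-1)))) = 1/(6*2 + 9/2) = 1/(12 + 9*(½)) = 1/(12 + 9/2) = 1/(33/2) = 2/33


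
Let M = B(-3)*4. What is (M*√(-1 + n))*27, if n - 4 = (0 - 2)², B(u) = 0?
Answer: 0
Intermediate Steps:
n = 8 (n = 4 + (0 - 2)² = 4 + (-2)² = 4 + 4 = 8)
M = 0 (M = 0*4 = 0)
(M*√(-1 + n))*27 = (0*√(-1 + 8))*27 = (0*√7)*27 = 0*27 = 0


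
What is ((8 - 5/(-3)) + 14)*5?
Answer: 355/3 ≈ 118.33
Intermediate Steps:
((8 - 5/(-3)) + 14)*5 = ((8 - 5*(-1)/3) + 14)*5 = ((8 - 1*(-5/3)) + 14)*5 = ((8 + 5/3) + 14)*5 = (29/3 + 14)*5 = (71/3)*5 = 355/3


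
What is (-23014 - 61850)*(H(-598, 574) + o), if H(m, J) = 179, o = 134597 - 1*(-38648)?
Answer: -14717454336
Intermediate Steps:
o = 173245 (o = 134597 + 38648 = 173245)
(-23014 - 61850)*(H(-598, 574) + o) = (-23014 - 61850)*(179 + 173245) = -84864*173424 = -14717454336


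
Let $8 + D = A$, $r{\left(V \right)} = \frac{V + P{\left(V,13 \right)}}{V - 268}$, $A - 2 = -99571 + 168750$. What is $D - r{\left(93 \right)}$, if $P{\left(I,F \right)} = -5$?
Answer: $\frac{12105363}{175} \approx 69174.0$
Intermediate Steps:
$A = 69181$ ($A = 2 + \left(-99571 + 168750\right) = 2 + 69179 = 69181$)
$r{\left(V \right)} = \frac{-5 + V}{-268 + V}$ ($r{\left(V \right)} = \frac{V - 5}{V - 268} = \frac{-5 + V}{-268 + V}$)
$D = 69173$ ($D = -8 + 69181 = 69173$)
$D - r{\left(93 \right)} = 69173 - \frac{-5 + 93}{-268 + 93} = 69173 - \frac{1}{-175} \cdot 88 = 69173 - \left(- \frac{1}{175}\right) 88 = 69173 - - \frac{88}{175} = 69173 + \frac{88}{175} = \frac{12105363}{175}$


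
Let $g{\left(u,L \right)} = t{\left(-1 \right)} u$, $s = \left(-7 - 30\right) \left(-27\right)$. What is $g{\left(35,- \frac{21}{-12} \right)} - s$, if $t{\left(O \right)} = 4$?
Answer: $-859$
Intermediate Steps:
$s = 999$ ($s = \left(-37\right) \left(-27\right) = 999$)
$g{\left(u,L \right)} = 4 u$
$g{\left(35,- \frac{21}{-12} \right)} - s = 4 \cdot 35 - 999 = 140 - 999 = -859$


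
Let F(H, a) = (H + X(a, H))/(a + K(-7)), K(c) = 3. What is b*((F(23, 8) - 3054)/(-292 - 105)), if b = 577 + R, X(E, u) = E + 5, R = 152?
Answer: 24463782/4367 ≈ 5602.0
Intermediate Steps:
X(E, u) = 5 + E
F(H, a) = (5 + H + a)/(3 + a) (F(H, a) = (H + (5 + a))/(a + 3) = (5 + H + a)/(3 + a))
b = 729 (b = 577 + 152 = 729)
b*((F(23, 8) - 3054)/(-292 - 105)) = 729*(((5 + 23 + 8)/(3 + 8) - 3054)/(-292 - 105)) = 729*((36/11 - 3054)/(-397)) = 729*(((1/11)*36 - 3054)*(-1/397)) = 729*((36/11 - 3054)*(-1/397)) = 729*(-33558/11*(-1/397)) = 729*(33558/4367) = 24463782/4367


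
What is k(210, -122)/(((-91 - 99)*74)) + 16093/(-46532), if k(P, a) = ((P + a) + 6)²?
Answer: -159356083/163559980 ≈ -0.97430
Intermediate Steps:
k(P, a) = (6 + P + a)²
k(210, -122)/(((-91 - 99)*74)) + 16093/(-46532) = (6 + 210 - 122)²/(((-91 - 99)*74)) + 16093/(-46532) = 94²/((-190*74)) + 16093*(-1/46532) = 8836/(-14060) - 16093/46532 = 8836*(-1/14060) - 16093/46532 = -2209/3515 - 16093/46532 = -159356083/163559980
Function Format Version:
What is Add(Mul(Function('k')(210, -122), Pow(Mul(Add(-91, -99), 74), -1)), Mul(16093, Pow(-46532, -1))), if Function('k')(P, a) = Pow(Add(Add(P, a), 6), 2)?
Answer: Rational(-159356083, 163559980) ≈ -0.97430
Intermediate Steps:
Function('k')(P, a) = Pow(Add(6, P, a), 2)
Add(Mul(Function('k')(210, -122), Pow(Mul(Add(-91, -99), 74), -1)), Mul(16093, Pow(-46532, -1))) = Add(Mul(Pow(Add(6, 210, -122), 2), Pow(Mul(Add(-91, -99), 74), -1)), Mul(16093, Pow(-46532, -1))) = Add(Mul(Pow(94, 2), Pow(Mul(-190, 74), -1)), Mul(16093, Rational(-1, 46532))) = Add(Mul(8836, Pow(-14060, -1)), Rational(-16093, 46532)) = Add(Mul(8836, Rational(-1, 14060)), Rational(-16093, 46532)) = Add(Rational(-2209, 3515), Rational(-16093, 46532)) = Rational(-159356083, 163559980)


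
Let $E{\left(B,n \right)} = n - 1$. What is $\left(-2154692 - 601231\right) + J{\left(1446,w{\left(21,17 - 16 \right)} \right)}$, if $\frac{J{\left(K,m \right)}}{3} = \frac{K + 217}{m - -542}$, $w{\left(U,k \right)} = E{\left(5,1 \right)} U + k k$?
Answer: $- \frac{498820400}{181} \approx -2.7559 \cdot 10^{6}$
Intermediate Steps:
$E{\left(B,n \right)} = -1 + n$ ($E{\left(B,n \right)} = n - 1 = -1 + n$)
$w{\left(U,k \right)} = k^{2}$ ($w{\left(U,k \right)} = \left(-1 + 1\right) U + k k = 0 U + k^{2} = 0 + k^{2} = k^{2}$)
$J{\left(K,m \right)} = \frac{3 \left(217 + K\right)}{542 + m}$ ($J{\left(K,m \right)} = 3 \frac{K + 217}{m - -542} = 3 \frac{217 + K}{m + \left(-9 + 551\right)} = 3 \frac{217 + K}{m + 542} = 3 \frac{217 + K}{542 + m} = \frac{3 \left(217 + K\right)}{542 + m}$)
$\left(-2154692 - 601231\right) + J{\left(1446,w{\left(21,17 - 16 \right)} \right)} = \left(-2154692 - 601231\right) + \frac{3 \left(217 + 1446\right)}{542 + \left(17 - 16\right)^{2}} = -2755923 + 3 \frac{1}{542 + \left(17 - 16\right)^{2}} \cdot 1663 = -2755923 + 3 \frac{1}{542 + 1^{2}} \cdot 1663 = -2755923 + 3 \frac{1}{542 + 1} \cdot 1663 = -2755923 + 3 \cdot \frac{1}{543} \cdot 1663 = -2755923 + \frac{1663}{181} = - \frac{498820400}{181}$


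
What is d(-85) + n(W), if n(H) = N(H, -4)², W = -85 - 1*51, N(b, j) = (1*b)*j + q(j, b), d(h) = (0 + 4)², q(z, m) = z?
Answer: 291616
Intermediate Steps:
d(h) = 16 (d(h) = 4² = 16)
N(b, j) = j + b*j (N(b, j) = (1*b)*j + j = b*j + j = j + b*j)
W = -136 (W = -85 - 51 = -136)
n(H) = (-4 - 4*H)² (n(H) = (-4*(1 + H))² = (-4 - 4*H)²)
d(-85) + n(W) = 16 + 16*(1 - 136)² = 16 + 16*(-135)² = 16 + 16*18225 = 16 + 291600 = 291616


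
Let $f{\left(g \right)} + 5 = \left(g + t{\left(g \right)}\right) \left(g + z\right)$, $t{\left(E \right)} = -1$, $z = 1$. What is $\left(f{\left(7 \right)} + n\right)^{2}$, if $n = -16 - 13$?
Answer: $196$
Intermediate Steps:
$n = -29$ ($n = -16 - 13 = -29$)
$f{\left(g \right)} = -5 + \left(1 + g\right) \left(-1 + g\right)$ ($f{\left(g \right)} = -5 + \left(g - 1\right) \left(g + 1\right) = -5 + \left(-1 + g\right) \left(1 + g\right) = -5 + \left(1 + g\right) \left(-1 + g\right)$)
$\left(f{\left(7 \right)} + n\right)^{2} = \left(\left(-6 + 7^{2}\right) - 29\right)^{2} = \left(\left(-6 + 49\right) - 29\right)^{2} = \left(43 - 29\right)^{2} = 14^{2} = 196$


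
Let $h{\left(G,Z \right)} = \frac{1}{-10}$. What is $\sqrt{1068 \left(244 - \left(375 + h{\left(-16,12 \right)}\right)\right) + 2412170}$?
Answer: $\frac{2 \sqrt{14202305}}{5} \approx 1507.4$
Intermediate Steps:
$h{\left(G,Z \right)} = - \frac{1}{10}$
$\sqrt{1068 \left(244 - \left(375 + h{\left(-16,12 \right)}\right)\right) + 2412170} = \sqrt{1068 \left(244 - \frac{3749}{10}\right) + 2412170} = \sqrt{1068 \left(- \frac{1309}{10}\right) + 2412170} = \sqrt{- \frac{699006}{5} + 2412170} = \sqrt{\frac{11361844}{5}} = \frac{2 \sqrt{14202305}}{5}$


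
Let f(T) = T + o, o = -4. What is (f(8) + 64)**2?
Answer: 4624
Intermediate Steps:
f(T) = -4 + T (f(T) = T - 4 = -4 + T)
(f(8) + 64)**2 = ((-4 + 8) + 64)**2 = (4 + 64)**2 = 68**2 = 4624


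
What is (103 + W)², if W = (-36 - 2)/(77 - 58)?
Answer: 10201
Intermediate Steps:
W = -2 (W = -38/19 = -38*1/19 = -2)
(103 + W)² = (103 - 2)² = 101² = 10201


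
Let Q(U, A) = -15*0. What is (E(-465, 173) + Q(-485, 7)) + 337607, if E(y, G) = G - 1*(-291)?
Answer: 338071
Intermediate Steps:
E(y, G) = 291 + G (E(y, G) = G + 291 = 291 + G)
Q(U, A) = 0
(E(-465, 173) + Q(-485, 7)) + 337607 = ((291 + 173) + 0) + 337607 = (464 + 0) + 337607 = 464 + 337607 = 338071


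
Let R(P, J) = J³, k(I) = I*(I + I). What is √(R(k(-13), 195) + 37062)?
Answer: 3*√827993 ≈ 2729.8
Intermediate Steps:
k(I) = 2*I² (k(I) = I*(2*I) = 2*I²)
√(R(k(-13), 195) + 37062) = √(195³ + 37062) = √(7414875 + 37062) = √7451937 = 3*√827993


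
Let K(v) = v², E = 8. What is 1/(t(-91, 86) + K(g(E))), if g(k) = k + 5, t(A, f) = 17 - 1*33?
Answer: 1/153 ≈ 0.0065359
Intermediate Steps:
t(A, f) = -16 (t(A, f) = 17 - 33 = -16)
g(k) = 5 + k
1/(t(-91, 86) + K(g(E))) = 1/(-16 + (5 + 8)²) = 1/(-16 + 13²) = 1/(-16 + 169) = 1/153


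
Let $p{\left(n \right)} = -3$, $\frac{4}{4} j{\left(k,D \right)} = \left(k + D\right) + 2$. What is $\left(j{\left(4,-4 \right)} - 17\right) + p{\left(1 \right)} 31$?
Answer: $-108$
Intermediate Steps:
$j{\left(k,D \right)} = 2 + D + k$ ($j{\left(k,D \right)} = \left(k + D\right) + 2 = \left(D + k\right) + 2 = 2 + D + k$)
$\left(j{\left(4,-4 \right)} - 17\right) + p{\left(1 \right)} 31 = \left(\left(2 - 4 + 4\right) - 17\right) - 93 = \left(2 - 17\right) - 93 = -15 - 93 = -108$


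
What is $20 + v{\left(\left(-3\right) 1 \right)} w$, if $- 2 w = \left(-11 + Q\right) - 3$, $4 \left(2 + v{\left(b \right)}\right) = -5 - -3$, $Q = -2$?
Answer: $0$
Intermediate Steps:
$v{\left(b \right)} = - \frac{5}{2}$ ($v{\left(b \right)} = -2 + \frac{-5 - -3}{4} = -2 + \frac{-5 + 3}{4} = -2 + \frac{1}{4} \left(-2\right) = -2 - \frac{1}{2} = - \frac{5}{2}$)
$w = 8$ ($w = - \frac{\left(-11 - 2\right) - 3}{2} = - \frac{-13 - 3}{2} = \left(- \frac{1}{2}\right) \left(-16\right) = 8$)
$20 + v{\left(\left(-3\right) 1 \right)} w = 20 - 20 = 0$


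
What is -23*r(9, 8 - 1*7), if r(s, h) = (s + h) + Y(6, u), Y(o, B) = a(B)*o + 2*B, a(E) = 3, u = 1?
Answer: -690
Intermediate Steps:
Y(o, B) = 2*B + 3*o (Y(o, B) = 3*o + 2*B = 2*B + 3*o)
r(s, h) = 20 + h + s (r(s, h) = (s + h) + (2*1 + 3*6) = (h + s) + (2 + 18) = (h + s) + 20 = 20 + h + s)
-23*r(9, 8 - 1*7) = -23*(20 + (8 - 1*7) + 9) = -23*(20 + (8 - 7) + 9) = -23*(20 + 1 + 9) = -23*30 = -690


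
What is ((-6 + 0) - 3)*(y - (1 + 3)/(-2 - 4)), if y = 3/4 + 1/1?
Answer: -87/4 ≈ -21.750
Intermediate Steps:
y = 7/4 (y = 3*(¼) + 1*1 = ¾ + 1 = 7/4 ≈ 1.7500)
((-6 + 0) - 3)*(y - (1 + 3)/(-2 - 4)) = ((-6 + 0) - 3)*(7/4 - (1 + 3)/(-2 - 4)) = (-6 - 3)*(7/4 - 4/(-6)) = -9*(7/4 - 4*(-1)/6) = -9*(7/4 - 1*(-⅔)) = -9*(7/4 + ⅔) = -9*29/12 = -87/4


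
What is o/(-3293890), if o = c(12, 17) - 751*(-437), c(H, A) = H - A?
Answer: -164091/1646945 ≈ -0.099634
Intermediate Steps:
o = 328182 (o = (12 - 1*17) - 751*(-437) = (12 - 17) + 328187 = -5 + 328187 = 328182)
o/(-3293890) = 328182/(-3293890) = 328182*(-1/3293890) = -164091/1646945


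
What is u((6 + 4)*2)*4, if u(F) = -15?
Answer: -60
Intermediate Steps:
u((6 + 4)*2)*4 = -15*4 = -60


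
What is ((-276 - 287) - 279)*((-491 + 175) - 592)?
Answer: 764536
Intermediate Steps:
((-276 - 287) - 279)*((-491 + 175) - 592) = (-563 - 279)*(-316 - 592) = -842*(-908) = 764536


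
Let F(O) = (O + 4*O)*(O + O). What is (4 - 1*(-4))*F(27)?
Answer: 58320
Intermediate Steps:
F(O) = 10*O**2 (F(O) = (5*O)*(2*O) = 10*O**2)
(4 - 1*(-4))*F(27) = (4 - 1*(-4))*(10*27**2) = (4 + 4)*(10*729) = 8*7290 = 58320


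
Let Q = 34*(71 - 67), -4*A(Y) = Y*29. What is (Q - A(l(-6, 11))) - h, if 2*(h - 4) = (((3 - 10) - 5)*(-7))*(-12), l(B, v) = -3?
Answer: 2457/4 ≈ 614.25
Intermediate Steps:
A(Y) = -29*Y/4 (A(Y) = -Y*29/4 = -29*Y/4)
Q = 136 (Q = 34*4 = 136)
h = -500 (h = 4 + ((((3 - 10) - 5)*(-7))*(-12))/2 = 4 + (((-7 - 5)*(-7))*(-12))/2 = 4 + (-12*(-7)*(-12))/2 = 4 + (84*(-12))/2 = 4 + (½)*(-1008) = 4 - 504 = -500)
(Q - A(l(-6, 11))) - h = (136 - (-29)*(-3)/4) - 1*(-500) = (136 - 1*87/4) + 500 = (136 - 87/4) + 500 = 457/4 + 500 = 2457/4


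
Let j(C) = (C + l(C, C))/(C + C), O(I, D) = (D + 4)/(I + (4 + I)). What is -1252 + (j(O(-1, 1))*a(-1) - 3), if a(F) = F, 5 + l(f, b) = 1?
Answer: -12547/10 ≈ -1254.7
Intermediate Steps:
l(f, b) = -4 (l(f, b) = -5 + 1 = -4)
O(I, D) = (4 + D)/(4 + 2*I)
j(C) = (-4 + C)/(2*C) (j(C) = (C - 4)/(C + C) = (-4 + C)/((2*C)) = (-4 + C)*(1/(2*C)) = (-4 + C)/(2*C))
-1252 + (j(O(-1, 1))*a(-1) - 3) = -1252 + (((-4 + (4 + 1)/(2*(2 - 1)))/(2*(((4 + 1)/(2*(2 - 1))))))*(-1) - 3) = -1252 + (((-4 + (1/2)*5/1)/(2*(((1/2)*5/1))))*(-1) - 3) = -1252 + (((-4 + (1/2)*1*5)/(2*(((1/2)*1*5))))*(-1) - 3) = -1252 + (((-4 + 5/2)/(2*(5/2)))*(-1) - 3) = -1252 + (((1/2)*(2/5)*(-3/2))*(-1) - 3) = -1252 + (-3/10*(-1) - 3) = -1252 + (3/10 - 3) = -1252 - 27/10 = -12547/10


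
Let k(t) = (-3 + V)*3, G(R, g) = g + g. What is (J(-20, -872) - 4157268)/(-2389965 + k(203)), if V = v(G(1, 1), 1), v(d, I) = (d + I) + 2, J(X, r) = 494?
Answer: 4156774/2389959 ≈ 1.7393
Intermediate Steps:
G(R, g) = 2*g
v(d, I) = 2 + I + d (v(d, I) = (I + d) + 2 = 2 + I + d)
V = 5 (V = 2 + 1 + 2*1 = 2 + 1 + 2 = 5)
k(t) = 6 (k(t) = (-3 + 5)*3 = 2*3 = 6)
(J(-20, -872) - 4157268)/(-2389965 + k(203)) = (494 - 4157268)/(-2389965 + 6) = -4156774/(-2389959) = -4156774*(-1/2389959) = 4156774/2389959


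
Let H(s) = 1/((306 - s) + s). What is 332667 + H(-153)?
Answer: 101796103/306 ≈ 3.3267e+5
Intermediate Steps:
H(s) = 1/306
332667 + H(-153) = 332667 + 1/306 = 101796103/306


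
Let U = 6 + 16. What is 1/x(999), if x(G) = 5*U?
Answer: 1/110 ≈ 0.0090909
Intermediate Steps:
U = 22
x(G) = 110 (x(G) = 5*22 = 110)
1/x(999) = 1/110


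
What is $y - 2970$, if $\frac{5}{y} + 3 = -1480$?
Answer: $- \frac{4404515}{1483} \approx -2970.0$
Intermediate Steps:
$y = - \frac{5}{1483}$ ($y = \frac{5}{-3 - 1480} = \frac{5}{-1483} = 5 \left(- \frac{1}{1483}\right) = - \frac{5}{1483} \approx -0.0033715$)
$y - 2970 = - \frac{5}{1483} - 2970 = - \frac{4404515}{1483}$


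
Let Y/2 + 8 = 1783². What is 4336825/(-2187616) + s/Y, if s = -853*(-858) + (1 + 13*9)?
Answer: -12986459252289/6954608460896 ≈ -1.8673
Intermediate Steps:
Y = 6358162 (Y = -16 + 2*1783² = -16 + 2*3179089 = -16 + 6358178 = 6358162)
s = 731992 (s = 731874 + (1 + 117) = 731874 + 118 = 731992)
4336825/(-2187616) + s/Y = 4336825/(-2187616) + 731992/6358162 = 4336825*(-1/2187616) + 731992*(1/6358162) = -4336825/2187616 + 365996/3179081 = -12986459252289/6954608460896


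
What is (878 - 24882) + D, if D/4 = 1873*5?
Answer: 13456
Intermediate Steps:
D = 37460 (D = 4*(1873*5) = 4*9365 = 37460)
(878 - 24882) + D = (878 - 24882) + 37460 = -24004 + 37460 = 13456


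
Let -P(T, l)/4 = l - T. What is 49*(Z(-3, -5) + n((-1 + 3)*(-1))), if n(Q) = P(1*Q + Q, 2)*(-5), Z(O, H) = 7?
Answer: 6223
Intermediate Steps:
P(T, l) = -4*l + 4*T (P(T, l) = -4*(l - T) = -4*l + 4*T)
n(Q) = 40 - 40*Q (n(Q) = (-4*2 + 4*(1*Q + Q))*(-5) = (-8 + 4*(Q + Q))*(-5) = (-8 + 4*(2*Q))*(-5) = (-8 + 8*Q)*(-5) = 40 - 40*Q)
49*(Z(-3, -5) + n((-1 + 3)*(-1))) = 49*(7 + (40 - 40*(-1 + 3)*(-1))) = 49*(7 + (40 - 80*(-1))) = 49*(7 + (40 - 40*(-2))) = 49*(7 + (40 + 80)) = 49*(7 + 120) = 49*127 = 6223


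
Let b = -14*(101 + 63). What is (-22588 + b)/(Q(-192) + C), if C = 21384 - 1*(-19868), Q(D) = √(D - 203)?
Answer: -1026514768/1701727899 + 24884*I*√395/1701727899 ≈ -0.60322 + 0.00029062*I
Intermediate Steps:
b = -2296 (b = -14*164 = -2296)
Q(D) = √(-203 + D)
C = 41252 (C = 21384 + 19868 = 41252)
(-22588 + b)/(Q(-192) + C) = (-22588 - 2296)/(√(-203 - 192) + 41252) = -24884/(√(-395) + 41252) = -24884/(I*√395 + 41252) = -24884/(41252 + I*√395)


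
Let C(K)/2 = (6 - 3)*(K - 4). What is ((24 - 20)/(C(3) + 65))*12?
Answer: 48/59 ≈ 0.81356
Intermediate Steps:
C(K) = -24 + 6*K (C(K) = 2*((6 - 3)*(K - 4)) = 2*(3*(-4 + K)) = 2*(-12 + 3*K) = -24 + 6*K)
((24 - 20)/(C(3) + 65))*12 = ((24 - 20)/((-24 + 6*3) + 65))*12 = (4/((-24 + 18) + 65))*12 = (4/(-6 + 65))*12 = (4/59)*12 = 48/59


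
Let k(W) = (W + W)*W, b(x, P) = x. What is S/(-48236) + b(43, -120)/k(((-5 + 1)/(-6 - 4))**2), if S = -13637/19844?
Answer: 1607788812899/1914390368 ≈ 839.84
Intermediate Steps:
S = -13637/19844 (S = -13637*1/19844 = -13637/19844 ≈ -0.68721)
k(W) = 2*W**2 (k(W) = (2*W)*W = 2*W**2)
S/(-48236) + b(43, -120)/k(((-5 + 1)/(-6 - 4))**2) = -13637/19844/(-48236) + 43/((2*(((-5 + 1)/(-6 - 4))**2)**2)) = -13637/19844*(-1/48236) + 43/((2*((-4/(-10))**2)**2)) = 13637/957195184 + 43/((2*((-4*(-1/10))**2)**2)) = 13637/957195184 + 43/((2*((2/5)**2)**2)) = 13637/957195184 + 43/((2*(4/25)**2)) = 13637/957195184 + 43/((2*(16/625))) = 13637/957195184 + 43/(32/625) = 13637/957195184 + 43*(625/32) = 13637/957195184 + 26875/32 = 1607788812899/1914390368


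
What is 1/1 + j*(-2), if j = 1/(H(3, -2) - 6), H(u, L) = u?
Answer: 5/3 ≈ 1.6667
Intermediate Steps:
j = -⅓ (j = 1/(3 - 6) = 1/(-3) = -⅓ ≈ -0.33333)
1/1 + j*(-2) = 1/1 - ⅓*(-2) = 1 + ⅔ = 5/3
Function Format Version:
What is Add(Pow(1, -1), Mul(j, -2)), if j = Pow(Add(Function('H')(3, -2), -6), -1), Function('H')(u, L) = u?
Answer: Rational(5, 3) ≈ 1.6667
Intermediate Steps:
j = Rational(-1, 3) (j = Pow(Add(3, -6), -1) = Pow(-3, -1) = Rational(-1, 3) ≈ -0.33333)
Add(Pow(1, -1), Mul(j, -2)) = Add(Pow(1, -1), Mul(Rational(-1, 3), -2)) = Add(1, Rational(2, 3)) = Rational(5, 3)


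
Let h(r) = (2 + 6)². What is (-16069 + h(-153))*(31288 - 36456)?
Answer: 82713840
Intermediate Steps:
h(r) = 64 (h(r) = 8² = 64)
(-16069 + h(-153))*(31288 - 36456) = (-16069 + 64)*(31288 - 36456) = -16005*(-5168) = 82713840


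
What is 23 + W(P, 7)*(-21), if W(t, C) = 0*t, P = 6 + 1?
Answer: 23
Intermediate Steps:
P = 7
W(t, C) = 0
23 + W(P, 7)*(-21) = 23 + 0*(-21) = 23 + 0 = 23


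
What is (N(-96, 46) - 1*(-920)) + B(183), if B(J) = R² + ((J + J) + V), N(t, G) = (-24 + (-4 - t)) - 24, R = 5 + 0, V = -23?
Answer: 1332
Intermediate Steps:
R = 5
N(t, G) = -52 - t (N(t, G) = (-28 - t) - 24 = -52 - t)
B(J) = 2 + 2*J (B(J) = 5² + ((J + J) - 23) = 25 + (2*J - 23) = 25 + (-23 + 2*J) = 2 + 2*J)
(N(-96, 46) - 1*(-920)) + B(183) = ((-52 - 1*(-96)) - 1*(-920)) + (2 + 2*183) = ((-52 + 96) + 920) + (2 + 366) = (44 + 920) + 368 = 964 + 368 = 1332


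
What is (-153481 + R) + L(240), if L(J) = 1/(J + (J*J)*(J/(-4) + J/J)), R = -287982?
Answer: -1500161908081/3398160 ≈ -4.4146e+5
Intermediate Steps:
L(J) = 1/(J + J²*(1 - J/4)) (L(J) = 1/(J + J²*(J*(-¼) + 1)) = 1/(J + J²*(-J/4 + 1)) = 1/(J + J²*(1 - J/4)))
(-153481 + R) + L(240) = (-153481 - 287982) + 4/(240*(4 - 1*240² + 4*240)) = -441463 + 4*(1/240)/(4 - 1*57600 + 960) = -441463 + 4*(1/240)/(4 - 57600 + 960) = -441463 + 4*(1/240)/(-56636) = -441463 + 4*(1/240)*(-1/56636) = -441463 - 1/3398160 = -1500161908081/3398160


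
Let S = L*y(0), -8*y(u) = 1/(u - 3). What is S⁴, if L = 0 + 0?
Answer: 0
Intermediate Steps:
y(u) = -1/(8*(-3 + u)) (y(u) = -1/(8*(u - 3)) = -1/(8*(-3 + u)))
L = 0
S = 0 (S = 0*(-1/(-24 + 8*0)) = 0*(-1/(-24 + 0)) = 0*(-1/(-24)) = 0*(-1*(-1/24)) = 0*(1/24) = 0)
S⁴ = 0⁴ = 0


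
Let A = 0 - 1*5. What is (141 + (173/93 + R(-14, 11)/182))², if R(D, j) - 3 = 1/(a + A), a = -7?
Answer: 212182760689/10394176 ≈ 20414.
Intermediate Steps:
A = -5 (A = 0 - 5 = -5)
R(D, j) = 35/12 (R(D, j) = 3 + 1/(-7 - 5) = 3 + 1/(-12) = 3 - 1/12 = 35/12)
(141 + (173/93 + R(-14, 11)/182))² = (141 + (173/93 + (35/12)/182))² = (141 + (173*(1/93) + (35/12)*(1/182)))² = (141 + (173/93 + 5/312))² = (141 + 6049/3224)² = (460633/3224)² = 212182760689/10394176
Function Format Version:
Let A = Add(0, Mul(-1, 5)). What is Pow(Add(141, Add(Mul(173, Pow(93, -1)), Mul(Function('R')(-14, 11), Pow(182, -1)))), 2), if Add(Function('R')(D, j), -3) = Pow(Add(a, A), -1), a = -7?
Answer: Rational(212182760689, 10394176) ≈ 20414.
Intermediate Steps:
A = -5 (A = Add(0, -5) = -5)
Function('R')(D, j) = Rational(35, 12) (Function('R')(D, j) = Add(3, Pow(Add(-7, -5), -1)) = Add(3, Pow(-12, -1)) = Add(3, Rational(-1, 12)) = Rational(35, 12))
Pow(Add(141, Add(Mul(173, Pow(93, -1)), Mul(Function('R')(-14, 11), Pow(182, -1)))), 2) = Pow(Add(141, Add(Mul(173, Pow(93, -1)), Mul(Rational(35, 12), Pow(182, -1)))), 2) = Pow(Add(141, Add(Mul(173, Rational(1, 93)), Mul(Rational(35, 12), Rational(1, 182)))), 2) = Pow(Add(141, Add(Rational(173, 93), Rational(5, 312))), 2) = Pow(Add(141, Rational(6049, 3224)), 2) = Pow(Rational(460633, 3224), 2) = Rational(212182760689, 10394176)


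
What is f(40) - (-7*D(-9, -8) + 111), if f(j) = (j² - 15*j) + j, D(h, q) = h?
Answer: 866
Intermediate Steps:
f(j) = j² - 14*j
f(40) - (-7*D(-9, -8) + 111) = 40*(-14 + 40) - (-7*(-9) + 111) = 40*26 - (63 + 111) = 1040 - 1*174 = 1040 - 174 = 866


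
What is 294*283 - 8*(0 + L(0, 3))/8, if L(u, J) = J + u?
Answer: 83199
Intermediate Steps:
294*283 - 8*(0 + L(0, 3))/8 = 294*283 - 8*(0 + (3 + 0))/8 = 83202 - 8*(0 + 3)*(⅛) = 83202 - 8*3*(⅛) = 83202 - 24*⅛ = 83202 - 3 = 83199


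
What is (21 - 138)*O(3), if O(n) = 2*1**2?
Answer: -234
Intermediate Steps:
O(n) = 2 (O(n) = 2*1 = 2)
(21 - 138)*O(3) = (21 - 138)*2 = -117*2 = -234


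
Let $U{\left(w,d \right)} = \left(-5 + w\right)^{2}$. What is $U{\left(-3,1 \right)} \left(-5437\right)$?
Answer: $-347968$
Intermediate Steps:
$U{\left(-3,1 \right)} \left(-5437\right) = \left(-5 - 3\right)^{2} \left(-5437\right) = \left(-8\right)^{2} \left(-5437\right) = 64 \left(-5437\right) = -347968$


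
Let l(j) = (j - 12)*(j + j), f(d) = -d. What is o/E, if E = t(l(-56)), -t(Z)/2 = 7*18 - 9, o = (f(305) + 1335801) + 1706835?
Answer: -3042331/234 ≈ -13001.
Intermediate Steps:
l(j) = 2*j*(-12 + j) (l(j) = (-12 + j)*(2*j) = 2*j*(-12 + j))
o = 3042331 (o = (-1*305 + 1335801) + 1706835 = (-305 + 1335801) + 1706835 = 1335496 + 1706835 = 3042331)
t(Z) = -234 (t(Z) = -2*(7*18 - 9) = -2*(126 - 9) = -2*117 = -234)
E = -234
o/E = 3042331/(-234) = 3042331*(-1/234) = -3042331/234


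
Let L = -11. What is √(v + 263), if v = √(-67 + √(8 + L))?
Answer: √(263 + √(-67 + I*√3)) ≈ 16.223 + 0.2523*I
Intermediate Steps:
v = √(-67 + I*√3) (v = √(-67 + √(8 - 11)) = √(-67 + √(-3)) = √(-67 + I*√3) ≈ 0.1058 + 8.186*I)
√(v + 263) = √(√(-67 + I*√3) + 263) = √(263 + √(-67 + I*√3))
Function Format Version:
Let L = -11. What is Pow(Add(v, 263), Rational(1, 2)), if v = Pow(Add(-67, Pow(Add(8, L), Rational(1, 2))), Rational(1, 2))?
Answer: Pow(Add(263, Pow(Add(-67, Mul(I, Pow(3, Rational(1, 2)))), Rational(1, 2))), Rational(1, 2)) ≈ Add(16.223, Mul(0.2523, I))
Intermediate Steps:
v = Pow(Add(-67, Mul(I, Pow(3, Rational(1, 2)))), Rational(1, 2)) (v = Pow(Add(-67, Pow(Add(8, -11), Rational(1, 2))), Rational(1, 2)) = Pow(Add(-67, Pow(-3, Rational(1, 2))), Rational(1, 2)) = Pow(Add(-67, Mul(I, Pow(3, Rational(1, 2)))), Rational(1, 2)) ≈ Add(0.1058, Mul(8.1860, I)))
Pow(Add(v, 263), Rational(1, 2)) = Pow(Add(Pow(Add(-67, Mul(I, Pow(3, Rational(1, 2)))), Rational(1, 2)), 263), Rational(1, 2)) = Pow(Add(263, Pow(Add(-67, Mul(I, Pow(3, Rational(1, 2)))), Rational(1, 2))), Rational(1, 2))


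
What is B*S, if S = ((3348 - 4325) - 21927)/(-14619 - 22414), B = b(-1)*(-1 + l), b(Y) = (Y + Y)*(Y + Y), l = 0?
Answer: -91616/37033 ≈ -2.4739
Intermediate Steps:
b(Y) = 4*Y² (b(Y) = (2*Y)*(2*Y) = 4*Y²)
B = -4 (B = (4*(-1)²)*(-1 + 0) = (4*1)*(-1) = 4*(-1) = -4)
S = 22904/37033 (S = (-977 - 21927)/(-37033) = -22904*(-1/37033) = 22904/37033 ≈ 0.61847)
B*S = -4*22904/37033 = -91616/37033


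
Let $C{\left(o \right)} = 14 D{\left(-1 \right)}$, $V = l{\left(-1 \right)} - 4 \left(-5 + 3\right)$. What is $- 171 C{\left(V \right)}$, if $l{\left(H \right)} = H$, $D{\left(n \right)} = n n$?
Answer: $-2394$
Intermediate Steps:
$D{\left(n \right)} = n^{2}$
$V = 7$ ($V = -1 - 4 \left(-5 + 3\right) = -1 - 4 \left(-2\right) = -1 - -8 = -1 + 8 = 7$)
$C{\left(o \right)} = 14$ ($C{\left(o \right)} = 14 \left(-1\right)^{2} = 14 \cdot 1 = 14$)
$- 171 C{\left(V \right)} = \left(-171\right) 14 = -2394$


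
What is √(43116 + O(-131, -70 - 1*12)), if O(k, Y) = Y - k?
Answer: √43165 ≈ 207.76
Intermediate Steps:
√(43116 + O(-131, -70 - 1*12)) = √(43116 + ((-70 - 1*12) - 1*(-131))) = √(43116 + ((-70 - 12) + 131)) = √(43116 + (-82 + 131)) = √(43116 + 49) = √43165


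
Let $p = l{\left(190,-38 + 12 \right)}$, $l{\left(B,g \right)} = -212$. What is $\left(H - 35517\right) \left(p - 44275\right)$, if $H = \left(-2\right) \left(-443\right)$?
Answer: $1540629297$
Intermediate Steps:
$H = 886$
$p = -212$
$\left(H - 35517\right) \left(p - 44275\right) = \left(886 - 35517\right) \left(-212 - 44275\right) = \left(-34631\right) \left(-44487\right) = 1540629297$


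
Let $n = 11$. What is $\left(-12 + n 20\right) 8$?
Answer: $1664$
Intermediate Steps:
$\left(-12 + n 20\right) 8 = \left(-12 + 11 \cdot 20\right) 8 = \left(-12 + 220\right) 8 = 208 \cdot 8 = 1664$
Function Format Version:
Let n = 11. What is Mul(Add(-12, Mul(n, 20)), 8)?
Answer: 1664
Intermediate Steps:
Mul(Add(-12, Mul(n, 20)), 8) = Mul(Add(-12, Mul(11, 20)), 8) = Mul(Add(-12, 220), 8) = Mul(208, 8) = 1664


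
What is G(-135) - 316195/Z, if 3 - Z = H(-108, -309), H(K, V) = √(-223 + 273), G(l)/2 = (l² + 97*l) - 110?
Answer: 1360225/41 + 1580975*√2/41 ≈ 87709.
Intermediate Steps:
G(l) = -220 + 2*l² + 194*l (G(l) = 2*((l² + 97*l) - 110) = 2*(-110 + l² + 97*l) = -220 + 2*l² + 194*l)
H(K, V) = 5*√2 (H(K, V) = √50 = 5*√2)
Z = 3 - 5*√2 ≈ -4.0711
G(-135) - 316195/Z = (-220 + 2*(-135)² + 194*(-135)) - 316195/(3 - 5*√2) = (-220 + 2*18225 - 26190) - 316195/(3 - 5*√2) = (-220 + 36450 - 26190) - 316195/(3 - 5*√2) = 10040 - 316195/(3 - 5*√2)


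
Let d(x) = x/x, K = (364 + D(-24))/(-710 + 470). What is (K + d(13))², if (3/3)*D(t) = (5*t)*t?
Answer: 564001/3600 ≈ 156.67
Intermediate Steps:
D(t) = 5*t² (D(t) = (5*t)*t = 5*t²)
K = -811/60 (K = (364 + 5*(-24)²)/(-710 + 470) = (364 + 5*576)/(-240) = (364 + 2880)*(-1/240) = 3244*(-1/240) = -811/60 ≈ -13.517)
d(x) = 1
(K + d(13))² = (-811/60 + 1)² = (-751/60)² = 564001/3600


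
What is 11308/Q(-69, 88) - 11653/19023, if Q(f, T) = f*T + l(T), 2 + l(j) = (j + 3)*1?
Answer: -284831983/113814609 ≈ -2.5026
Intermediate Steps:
l(j) = 1 + j (l(j) = -2 + (j + 3)*1 = -2 + (3 + j)*1 = -2 + (3 + j) = 1 + j)
Q(f, T) = 1 + T + T*f (Q(f, T) = f*T + (1 + T) = T*f + (1 + T) = 1 + T + T*f)
11308/Q(-69, 88) - 11653/19023 = 11308/(1 + 88 + 88*(-69)) - 11653/19023 = 11308/(1 + 88 - 6072) - 11653*1/19023 = 11308/(-5983) - 11653/19023 = 11308*(-1/5983) - 11653/19023 = -11308/5983 - 11653/19023 = -284831983/113814609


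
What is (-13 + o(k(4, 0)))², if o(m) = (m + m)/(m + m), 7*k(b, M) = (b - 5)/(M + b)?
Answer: 144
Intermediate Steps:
k(b, M) = (-5 + b)/(7*(M + b)) (k(b, M) = ((b - 5)/(M + b))/7 = ((-5 + b)/(M + b))/7 = (-5 + b)/(7*(M + b)))
o(m) = 1 (o(m) = (2*m)/((2*m)) = (2*m)*(1/(2*m)) = 1)
(-13 + o(k(4, 0)))² = (-13 + 1)² = (-12)² = 144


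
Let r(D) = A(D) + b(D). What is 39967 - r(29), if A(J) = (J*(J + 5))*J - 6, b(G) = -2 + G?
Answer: 11352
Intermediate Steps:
A(J) = -6 + J**2*(5 + J) (A(J) = (J*(5 + J))*J - 6 = J**2*(5 + J) - 6 = -6 + J**2*(5 + J))
r(D) = -8 + D + D**3 + 5*D**2 (r(D) = (-6 + D**3 + 5*D**2) + (-2 + D) = -8 + D + D**3 + 5*D**2)
39967 - r(29) = 39967 - (-8 + 29 + 29**3 + 5*29**2) = 39967 - (-8 + 29 + 24389 + 5*841) = 39967 - (-8 + 29 + 24389 + 4205) = 39967 - 1*28615 = 39967 - 28615 = 11352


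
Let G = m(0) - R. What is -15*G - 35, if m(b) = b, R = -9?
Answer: -170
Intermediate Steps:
G = 9 (G = 0 - 1*(-9) = 0 + 9 = 9)
-15*G - 35 = -15*9 - 35 = -135 - 35 = -170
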